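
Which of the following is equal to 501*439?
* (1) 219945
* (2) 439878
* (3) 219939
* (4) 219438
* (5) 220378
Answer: 3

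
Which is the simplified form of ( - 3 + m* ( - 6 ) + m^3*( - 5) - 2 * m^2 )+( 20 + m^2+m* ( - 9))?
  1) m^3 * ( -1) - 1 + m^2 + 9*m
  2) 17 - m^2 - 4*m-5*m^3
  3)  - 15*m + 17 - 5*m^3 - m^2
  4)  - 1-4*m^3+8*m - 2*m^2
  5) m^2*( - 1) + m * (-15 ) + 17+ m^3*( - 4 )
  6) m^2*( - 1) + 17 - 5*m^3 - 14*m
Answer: 3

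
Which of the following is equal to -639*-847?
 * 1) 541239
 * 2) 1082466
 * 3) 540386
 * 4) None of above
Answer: 4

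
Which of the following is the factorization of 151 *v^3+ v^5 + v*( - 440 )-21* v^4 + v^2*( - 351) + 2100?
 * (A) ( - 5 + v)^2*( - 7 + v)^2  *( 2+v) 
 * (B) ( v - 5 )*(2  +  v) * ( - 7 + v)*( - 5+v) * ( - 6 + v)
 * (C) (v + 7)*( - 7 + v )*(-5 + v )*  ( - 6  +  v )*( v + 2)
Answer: B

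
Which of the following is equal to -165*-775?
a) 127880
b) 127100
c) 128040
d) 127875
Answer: d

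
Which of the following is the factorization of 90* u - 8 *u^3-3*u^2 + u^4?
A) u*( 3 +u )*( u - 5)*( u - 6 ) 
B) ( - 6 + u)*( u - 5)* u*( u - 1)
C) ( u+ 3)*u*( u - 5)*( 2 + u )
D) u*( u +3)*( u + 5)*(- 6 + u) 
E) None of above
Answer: A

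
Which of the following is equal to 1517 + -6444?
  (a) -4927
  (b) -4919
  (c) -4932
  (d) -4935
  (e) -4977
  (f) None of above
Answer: a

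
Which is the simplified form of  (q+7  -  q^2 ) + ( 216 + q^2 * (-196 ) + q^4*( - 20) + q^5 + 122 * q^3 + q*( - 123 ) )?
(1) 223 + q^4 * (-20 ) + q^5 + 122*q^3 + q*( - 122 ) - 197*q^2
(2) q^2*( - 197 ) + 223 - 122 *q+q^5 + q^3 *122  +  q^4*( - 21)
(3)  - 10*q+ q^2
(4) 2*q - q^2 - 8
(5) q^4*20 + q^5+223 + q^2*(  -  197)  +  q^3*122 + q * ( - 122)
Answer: 1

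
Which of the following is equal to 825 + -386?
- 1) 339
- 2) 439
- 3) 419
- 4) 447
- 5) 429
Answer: 2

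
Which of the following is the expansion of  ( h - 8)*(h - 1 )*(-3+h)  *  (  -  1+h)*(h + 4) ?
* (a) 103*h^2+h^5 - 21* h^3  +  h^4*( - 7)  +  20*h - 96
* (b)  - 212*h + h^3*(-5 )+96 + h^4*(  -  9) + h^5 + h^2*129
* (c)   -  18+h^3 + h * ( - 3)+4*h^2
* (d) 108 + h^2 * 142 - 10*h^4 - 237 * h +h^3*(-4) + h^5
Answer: b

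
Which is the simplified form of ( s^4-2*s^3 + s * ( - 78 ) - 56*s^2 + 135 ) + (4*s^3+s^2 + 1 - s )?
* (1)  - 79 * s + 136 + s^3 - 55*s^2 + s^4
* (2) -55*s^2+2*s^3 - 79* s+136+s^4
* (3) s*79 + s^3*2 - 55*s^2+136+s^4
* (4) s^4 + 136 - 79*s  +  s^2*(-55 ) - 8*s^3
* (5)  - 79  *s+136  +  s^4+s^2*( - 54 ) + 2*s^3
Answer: 2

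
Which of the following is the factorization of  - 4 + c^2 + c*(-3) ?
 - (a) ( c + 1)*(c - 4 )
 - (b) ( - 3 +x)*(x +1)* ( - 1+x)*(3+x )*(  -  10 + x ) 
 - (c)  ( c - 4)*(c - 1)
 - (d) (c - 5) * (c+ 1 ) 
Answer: a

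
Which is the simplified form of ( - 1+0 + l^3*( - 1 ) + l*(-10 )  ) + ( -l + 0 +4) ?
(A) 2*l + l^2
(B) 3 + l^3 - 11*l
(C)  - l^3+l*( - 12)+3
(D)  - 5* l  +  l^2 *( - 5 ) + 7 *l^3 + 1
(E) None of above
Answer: E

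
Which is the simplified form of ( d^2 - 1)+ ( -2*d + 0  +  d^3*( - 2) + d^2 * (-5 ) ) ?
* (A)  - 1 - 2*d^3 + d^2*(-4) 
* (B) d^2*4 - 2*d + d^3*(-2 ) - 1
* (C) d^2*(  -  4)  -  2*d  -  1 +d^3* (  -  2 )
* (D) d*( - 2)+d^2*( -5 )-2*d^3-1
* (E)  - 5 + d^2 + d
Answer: C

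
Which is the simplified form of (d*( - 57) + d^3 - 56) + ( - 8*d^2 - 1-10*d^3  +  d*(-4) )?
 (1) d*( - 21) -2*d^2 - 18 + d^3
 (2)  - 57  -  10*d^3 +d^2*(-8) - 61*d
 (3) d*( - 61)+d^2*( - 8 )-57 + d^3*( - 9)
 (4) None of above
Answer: 3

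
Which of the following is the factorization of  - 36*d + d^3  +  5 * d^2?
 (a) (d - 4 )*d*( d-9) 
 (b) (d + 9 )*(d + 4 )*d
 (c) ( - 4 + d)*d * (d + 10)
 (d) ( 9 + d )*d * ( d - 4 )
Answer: d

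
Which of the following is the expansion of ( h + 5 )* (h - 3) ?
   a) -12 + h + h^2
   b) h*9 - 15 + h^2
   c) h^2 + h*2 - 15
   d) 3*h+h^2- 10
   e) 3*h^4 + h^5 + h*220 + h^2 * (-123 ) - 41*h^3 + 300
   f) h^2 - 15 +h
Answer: c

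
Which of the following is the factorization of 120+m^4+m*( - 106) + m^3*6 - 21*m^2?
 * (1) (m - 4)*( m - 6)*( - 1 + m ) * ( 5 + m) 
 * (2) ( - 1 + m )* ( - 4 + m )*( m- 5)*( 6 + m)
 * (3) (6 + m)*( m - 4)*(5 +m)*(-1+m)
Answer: 3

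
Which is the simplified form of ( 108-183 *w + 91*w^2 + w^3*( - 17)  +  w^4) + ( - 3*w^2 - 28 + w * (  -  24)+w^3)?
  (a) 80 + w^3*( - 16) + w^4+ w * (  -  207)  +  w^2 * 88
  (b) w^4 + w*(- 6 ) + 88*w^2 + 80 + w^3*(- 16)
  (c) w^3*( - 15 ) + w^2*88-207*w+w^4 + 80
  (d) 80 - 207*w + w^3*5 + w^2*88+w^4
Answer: a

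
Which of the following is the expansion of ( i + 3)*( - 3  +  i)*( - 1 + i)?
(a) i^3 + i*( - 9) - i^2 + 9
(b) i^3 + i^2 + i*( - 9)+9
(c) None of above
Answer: a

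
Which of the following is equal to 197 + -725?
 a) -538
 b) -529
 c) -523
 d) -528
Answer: d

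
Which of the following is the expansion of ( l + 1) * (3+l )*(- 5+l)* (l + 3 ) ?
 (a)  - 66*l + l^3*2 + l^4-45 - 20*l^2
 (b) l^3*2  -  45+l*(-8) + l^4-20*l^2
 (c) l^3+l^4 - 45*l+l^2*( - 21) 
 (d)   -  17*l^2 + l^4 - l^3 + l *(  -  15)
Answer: a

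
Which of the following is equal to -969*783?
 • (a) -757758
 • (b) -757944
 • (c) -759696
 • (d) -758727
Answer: d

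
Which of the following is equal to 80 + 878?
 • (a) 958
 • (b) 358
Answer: a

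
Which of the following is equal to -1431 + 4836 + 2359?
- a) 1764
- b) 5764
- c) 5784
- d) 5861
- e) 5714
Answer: b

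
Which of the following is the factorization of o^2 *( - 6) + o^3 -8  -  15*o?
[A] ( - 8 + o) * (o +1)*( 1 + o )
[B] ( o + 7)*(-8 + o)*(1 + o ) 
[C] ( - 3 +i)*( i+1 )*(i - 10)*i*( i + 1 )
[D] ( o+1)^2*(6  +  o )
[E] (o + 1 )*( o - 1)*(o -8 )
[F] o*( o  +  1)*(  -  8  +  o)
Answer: A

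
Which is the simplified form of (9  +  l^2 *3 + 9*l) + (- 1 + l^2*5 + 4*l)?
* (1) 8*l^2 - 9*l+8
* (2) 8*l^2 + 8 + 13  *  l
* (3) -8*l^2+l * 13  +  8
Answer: 2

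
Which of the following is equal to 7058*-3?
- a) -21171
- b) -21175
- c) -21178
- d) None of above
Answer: d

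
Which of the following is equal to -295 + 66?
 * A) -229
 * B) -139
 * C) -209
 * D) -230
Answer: A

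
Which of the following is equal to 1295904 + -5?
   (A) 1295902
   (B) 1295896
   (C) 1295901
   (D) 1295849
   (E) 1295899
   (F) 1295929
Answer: E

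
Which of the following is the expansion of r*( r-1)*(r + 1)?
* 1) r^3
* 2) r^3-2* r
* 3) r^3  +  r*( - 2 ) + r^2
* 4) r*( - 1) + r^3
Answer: 4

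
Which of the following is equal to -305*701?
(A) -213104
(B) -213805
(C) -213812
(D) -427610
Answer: B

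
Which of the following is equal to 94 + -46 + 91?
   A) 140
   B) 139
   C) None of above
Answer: B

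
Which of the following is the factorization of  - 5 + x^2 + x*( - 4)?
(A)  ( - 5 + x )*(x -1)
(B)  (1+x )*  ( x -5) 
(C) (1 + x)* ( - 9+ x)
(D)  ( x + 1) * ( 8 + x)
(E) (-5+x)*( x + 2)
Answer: B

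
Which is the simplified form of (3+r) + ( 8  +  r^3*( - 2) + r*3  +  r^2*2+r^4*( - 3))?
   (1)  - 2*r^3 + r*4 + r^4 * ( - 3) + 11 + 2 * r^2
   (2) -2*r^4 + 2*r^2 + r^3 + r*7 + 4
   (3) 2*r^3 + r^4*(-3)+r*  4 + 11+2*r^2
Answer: 1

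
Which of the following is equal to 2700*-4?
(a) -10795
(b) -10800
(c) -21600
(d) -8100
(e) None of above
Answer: b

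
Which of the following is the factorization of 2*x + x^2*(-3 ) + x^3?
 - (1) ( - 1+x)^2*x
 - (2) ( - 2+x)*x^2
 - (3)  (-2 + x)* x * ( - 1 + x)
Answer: 3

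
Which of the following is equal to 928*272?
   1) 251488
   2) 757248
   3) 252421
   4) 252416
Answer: 4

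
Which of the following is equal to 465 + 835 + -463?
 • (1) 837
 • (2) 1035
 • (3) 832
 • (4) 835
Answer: 1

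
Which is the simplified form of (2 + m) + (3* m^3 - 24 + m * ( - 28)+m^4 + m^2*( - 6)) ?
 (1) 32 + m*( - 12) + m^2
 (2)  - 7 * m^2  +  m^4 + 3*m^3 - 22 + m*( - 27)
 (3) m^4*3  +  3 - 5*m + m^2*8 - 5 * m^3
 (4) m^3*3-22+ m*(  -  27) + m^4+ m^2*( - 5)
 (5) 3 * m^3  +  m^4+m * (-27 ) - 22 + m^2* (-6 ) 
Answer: 5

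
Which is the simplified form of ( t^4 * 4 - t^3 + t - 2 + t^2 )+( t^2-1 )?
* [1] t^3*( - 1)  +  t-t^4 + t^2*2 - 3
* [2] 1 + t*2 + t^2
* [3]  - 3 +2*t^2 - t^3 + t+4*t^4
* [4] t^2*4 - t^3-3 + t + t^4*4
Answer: 3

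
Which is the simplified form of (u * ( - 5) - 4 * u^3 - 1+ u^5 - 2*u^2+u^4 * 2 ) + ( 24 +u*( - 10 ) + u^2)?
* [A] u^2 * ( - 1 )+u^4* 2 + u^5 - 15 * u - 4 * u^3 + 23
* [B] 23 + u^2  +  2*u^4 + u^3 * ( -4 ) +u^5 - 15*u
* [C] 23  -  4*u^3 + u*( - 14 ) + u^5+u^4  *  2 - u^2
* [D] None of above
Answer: A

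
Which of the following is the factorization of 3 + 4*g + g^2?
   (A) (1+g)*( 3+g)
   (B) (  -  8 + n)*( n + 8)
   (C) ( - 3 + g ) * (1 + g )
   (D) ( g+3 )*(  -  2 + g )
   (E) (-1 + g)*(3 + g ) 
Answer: A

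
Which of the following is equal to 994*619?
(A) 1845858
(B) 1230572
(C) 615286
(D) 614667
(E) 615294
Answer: C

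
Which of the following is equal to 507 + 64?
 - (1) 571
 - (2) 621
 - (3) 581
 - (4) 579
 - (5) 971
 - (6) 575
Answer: 1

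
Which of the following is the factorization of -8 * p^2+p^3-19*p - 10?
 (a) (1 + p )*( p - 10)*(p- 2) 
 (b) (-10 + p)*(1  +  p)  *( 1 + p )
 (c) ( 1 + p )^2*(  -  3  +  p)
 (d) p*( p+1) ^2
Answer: b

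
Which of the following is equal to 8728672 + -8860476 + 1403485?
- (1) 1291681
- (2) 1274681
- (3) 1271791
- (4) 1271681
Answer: 4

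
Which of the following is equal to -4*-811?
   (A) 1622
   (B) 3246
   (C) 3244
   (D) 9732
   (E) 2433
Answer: C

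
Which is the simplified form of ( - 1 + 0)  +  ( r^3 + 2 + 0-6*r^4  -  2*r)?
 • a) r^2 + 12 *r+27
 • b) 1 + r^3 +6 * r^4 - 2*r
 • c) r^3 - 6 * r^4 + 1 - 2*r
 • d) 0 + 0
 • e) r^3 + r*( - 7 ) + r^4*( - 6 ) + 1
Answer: c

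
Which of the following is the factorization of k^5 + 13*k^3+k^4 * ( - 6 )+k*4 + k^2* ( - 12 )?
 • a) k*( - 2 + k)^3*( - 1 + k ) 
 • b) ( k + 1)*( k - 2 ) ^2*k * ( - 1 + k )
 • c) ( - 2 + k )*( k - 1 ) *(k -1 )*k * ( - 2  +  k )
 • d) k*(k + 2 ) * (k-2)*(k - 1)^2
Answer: c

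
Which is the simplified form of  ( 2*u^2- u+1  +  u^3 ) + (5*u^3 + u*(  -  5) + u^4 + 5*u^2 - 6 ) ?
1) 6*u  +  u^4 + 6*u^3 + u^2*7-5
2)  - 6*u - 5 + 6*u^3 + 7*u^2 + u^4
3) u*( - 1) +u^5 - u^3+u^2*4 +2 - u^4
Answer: 2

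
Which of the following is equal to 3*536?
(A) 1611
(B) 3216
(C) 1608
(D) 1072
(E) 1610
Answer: C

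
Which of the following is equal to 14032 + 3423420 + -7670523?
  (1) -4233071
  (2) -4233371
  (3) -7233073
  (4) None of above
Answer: 1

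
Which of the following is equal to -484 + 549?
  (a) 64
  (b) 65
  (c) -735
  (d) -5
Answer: b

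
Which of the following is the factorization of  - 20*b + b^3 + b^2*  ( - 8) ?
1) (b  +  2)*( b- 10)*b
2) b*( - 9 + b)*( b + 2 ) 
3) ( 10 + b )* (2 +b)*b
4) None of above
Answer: 1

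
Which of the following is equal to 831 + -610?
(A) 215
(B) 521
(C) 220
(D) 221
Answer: D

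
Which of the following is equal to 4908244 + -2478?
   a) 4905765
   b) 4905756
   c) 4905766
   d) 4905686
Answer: c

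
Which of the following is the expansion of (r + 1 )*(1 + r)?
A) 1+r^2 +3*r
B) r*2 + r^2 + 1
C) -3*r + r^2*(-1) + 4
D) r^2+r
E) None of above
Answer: B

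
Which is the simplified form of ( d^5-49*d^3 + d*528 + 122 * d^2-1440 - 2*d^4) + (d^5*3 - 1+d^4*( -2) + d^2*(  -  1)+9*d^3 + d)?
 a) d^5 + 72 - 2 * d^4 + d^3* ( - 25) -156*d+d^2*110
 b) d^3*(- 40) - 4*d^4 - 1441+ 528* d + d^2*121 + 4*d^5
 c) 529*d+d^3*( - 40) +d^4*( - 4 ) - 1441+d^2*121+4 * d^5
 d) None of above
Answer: c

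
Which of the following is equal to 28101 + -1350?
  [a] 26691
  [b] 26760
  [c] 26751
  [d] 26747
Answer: c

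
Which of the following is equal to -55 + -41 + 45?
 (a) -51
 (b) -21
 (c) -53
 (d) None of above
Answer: a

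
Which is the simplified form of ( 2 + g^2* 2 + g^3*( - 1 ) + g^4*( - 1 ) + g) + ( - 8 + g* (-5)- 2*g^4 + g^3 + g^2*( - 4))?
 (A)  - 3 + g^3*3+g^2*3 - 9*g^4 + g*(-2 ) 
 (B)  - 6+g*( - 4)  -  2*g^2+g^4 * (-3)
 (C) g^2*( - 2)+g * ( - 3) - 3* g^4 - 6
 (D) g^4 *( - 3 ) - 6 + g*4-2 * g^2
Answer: B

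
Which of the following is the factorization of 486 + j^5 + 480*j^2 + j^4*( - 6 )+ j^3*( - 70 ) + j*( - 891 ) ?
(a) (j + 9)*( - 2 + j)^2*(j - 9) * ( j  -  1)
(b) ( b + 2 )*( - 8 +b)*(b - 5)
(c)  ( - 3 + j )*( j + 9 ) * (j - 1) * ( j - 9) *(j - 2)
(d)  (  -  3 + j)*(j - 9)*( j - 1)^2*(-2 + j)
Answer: c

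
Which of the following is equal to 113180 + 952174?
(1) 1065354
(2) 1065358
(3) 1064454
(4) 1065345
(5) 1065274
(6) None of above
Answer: 1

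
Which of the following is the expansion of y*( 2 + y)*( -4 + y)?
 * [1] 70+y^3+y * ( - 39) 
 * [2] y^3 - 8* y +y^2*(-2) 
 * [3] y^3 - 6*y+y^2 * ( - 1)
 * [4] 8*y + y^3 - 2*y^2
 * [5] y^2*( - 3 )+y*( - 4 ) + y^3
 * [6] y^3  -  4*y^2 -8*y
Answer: 2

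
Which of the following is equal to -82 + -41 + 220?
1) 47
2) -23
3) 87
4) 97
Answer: 4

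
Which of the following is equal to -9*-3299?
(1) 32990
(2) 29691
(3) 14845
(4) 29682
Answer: 2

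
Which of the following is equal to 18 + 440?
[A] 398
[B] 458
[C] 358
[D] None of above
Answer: B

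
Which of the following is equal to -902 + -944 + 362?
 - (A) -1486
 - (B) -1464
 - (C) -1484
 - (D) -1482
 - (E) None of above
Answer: C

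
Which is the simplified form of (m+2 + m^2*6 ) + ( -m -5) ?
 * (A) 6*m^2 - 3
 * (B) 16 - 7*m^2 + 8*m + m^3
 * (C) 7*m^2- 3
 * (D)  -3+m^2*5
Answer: A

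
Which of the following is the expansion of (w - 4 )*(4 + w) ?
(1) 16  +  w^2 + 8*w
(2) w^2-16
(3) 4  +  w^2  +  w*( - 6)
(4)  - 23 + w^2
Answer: 2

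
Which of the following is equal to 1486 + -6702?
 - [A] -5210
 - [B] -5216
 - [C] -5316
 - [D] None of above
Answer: B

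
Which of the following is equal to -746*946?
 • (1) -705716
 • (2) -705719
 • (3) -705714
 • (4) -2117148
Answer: 1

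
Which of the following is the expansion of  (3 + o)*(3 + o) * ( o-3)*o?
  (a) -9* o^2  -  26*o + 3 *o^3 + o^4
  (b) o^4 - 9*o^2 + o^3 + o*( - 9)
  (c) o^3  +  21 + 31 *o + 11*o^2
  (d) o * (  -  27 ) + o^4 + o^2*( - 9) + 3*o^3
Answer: d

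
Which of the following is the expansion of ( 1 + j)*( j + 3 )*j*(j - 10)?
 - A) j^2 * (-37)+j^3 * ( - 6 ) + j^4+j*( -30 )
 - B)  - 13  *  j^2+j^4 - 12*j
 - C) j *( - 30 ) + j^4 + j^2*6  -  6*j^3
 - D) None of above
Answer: A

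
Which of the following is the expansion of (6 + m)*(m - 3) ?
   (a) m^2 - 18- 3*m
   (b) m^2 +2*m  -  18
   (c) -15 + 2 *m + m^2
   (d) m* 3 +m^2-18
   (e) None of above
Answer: d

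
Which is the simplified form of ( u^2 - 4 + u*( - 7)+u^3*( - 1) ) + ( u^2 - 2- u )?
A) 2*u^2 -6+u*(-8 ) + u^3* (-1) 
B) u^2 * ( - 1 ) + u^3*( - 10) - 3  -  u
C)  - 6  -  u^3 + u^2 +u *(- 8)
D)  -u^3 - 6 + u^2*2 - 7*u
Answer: A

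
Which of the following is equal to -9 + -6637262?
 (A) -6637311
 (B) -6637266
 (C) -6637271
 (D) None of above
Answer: C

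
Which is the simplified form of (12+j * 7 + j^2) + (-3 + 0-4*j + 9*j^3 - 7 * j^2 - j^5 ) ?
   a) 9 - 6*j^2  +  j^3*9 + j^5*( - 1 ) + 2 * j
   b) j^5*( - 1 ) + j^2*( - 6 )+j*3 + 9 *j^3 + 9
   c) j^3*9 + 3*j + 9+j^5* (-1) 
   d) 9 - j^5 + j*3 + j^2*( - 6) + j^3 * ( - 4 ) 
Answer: b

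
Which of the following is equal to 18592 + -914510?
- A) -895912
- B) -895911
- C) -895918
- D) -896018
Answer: C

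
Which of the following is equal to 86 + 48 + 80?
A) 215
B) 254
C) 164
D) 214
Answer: D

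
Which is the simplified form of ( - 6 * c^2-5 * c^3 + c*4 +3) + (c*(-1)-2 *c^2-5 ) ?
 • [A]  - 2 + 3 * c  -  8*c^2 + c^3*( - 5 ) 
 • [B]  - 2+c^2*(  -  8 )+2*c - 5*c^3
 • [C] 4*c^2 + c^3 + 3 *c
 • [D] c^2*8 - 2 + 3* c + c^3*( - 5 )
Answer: A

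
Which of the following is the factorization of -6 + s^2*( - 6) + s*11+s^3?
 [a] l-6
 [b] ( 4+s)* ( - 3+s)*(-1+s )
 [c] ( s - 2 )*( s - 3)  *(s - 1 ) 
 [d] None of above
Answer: c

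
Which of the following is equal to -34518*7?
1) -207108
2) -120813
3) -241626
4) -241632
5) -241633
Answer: 3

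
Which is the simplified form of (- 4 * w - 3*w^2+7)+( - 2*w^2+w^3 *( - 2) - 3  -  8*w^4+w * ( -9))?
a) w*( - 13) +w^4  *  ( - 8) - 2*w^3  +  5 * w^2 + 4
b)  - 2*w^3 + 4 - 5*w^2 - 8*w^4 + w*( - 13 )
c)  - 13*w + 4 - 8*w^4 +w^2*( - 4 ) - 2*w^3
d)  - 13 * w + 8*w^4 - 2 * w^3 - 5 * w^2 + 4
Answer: b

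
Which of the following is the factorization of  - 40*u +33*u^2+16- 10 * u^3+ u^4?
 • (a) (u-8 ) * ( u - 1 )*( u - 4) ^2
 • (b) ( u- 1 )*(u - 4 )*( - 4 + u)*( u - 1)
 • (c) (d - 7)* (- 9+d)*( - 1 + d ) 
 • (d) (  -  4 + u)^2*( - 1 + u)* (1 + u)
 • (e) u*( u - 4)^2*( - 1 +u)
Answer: b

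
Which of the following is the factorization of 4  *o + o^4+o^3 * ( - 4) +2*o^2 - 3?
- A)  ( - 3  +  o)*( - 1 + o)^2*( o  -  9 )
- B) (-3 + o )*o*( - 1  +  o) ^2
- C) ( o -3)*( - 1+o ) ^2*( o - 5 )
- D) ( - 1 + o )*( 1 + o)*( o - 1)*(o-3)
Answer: D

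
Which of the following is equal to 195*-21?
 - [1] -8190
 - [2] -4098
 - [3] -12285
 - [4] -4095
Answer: 4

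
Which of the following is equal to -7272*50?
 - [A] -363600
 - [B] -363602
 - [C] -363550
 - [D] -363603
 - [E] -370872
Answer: A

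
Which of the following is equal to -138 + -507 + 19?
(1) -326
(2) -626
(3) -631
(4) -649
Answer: 2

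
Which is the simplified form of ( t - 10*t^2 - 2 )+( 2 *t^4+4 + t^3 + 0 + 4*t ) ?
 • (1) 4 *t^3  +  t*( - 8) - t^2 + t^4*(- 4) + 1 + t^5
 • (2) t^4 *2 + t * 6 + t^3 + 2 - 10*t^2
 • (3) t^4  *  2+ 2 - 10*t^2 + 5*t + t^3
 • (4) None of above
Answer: 3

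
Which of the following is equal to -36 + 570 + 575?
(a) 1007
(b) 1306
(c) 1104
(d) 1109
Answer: d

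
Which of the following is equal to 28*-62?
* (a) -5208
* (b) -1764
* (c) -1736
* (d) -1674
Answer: c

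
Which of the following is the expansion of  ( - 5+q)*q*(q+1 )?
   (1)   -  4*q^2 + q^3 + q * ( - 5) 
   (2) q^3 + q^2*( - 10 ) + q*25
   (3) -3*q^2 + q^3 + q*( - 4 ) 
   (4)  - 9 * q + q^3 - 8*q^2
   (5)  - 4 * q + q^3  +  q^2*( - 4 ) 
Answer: 1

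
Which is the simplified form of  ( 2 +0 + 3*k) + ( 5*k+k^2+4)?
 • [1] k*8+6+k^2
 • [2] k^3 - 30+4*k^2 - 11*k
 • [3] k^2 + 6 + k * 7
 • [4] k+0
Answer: 1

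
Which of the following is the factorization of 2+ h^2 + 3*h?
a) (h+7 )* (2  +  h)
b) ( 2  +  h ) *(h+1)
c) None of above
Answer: b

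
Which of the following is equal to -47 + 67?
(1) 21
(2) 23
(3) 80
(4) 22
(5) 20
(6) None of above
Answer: 5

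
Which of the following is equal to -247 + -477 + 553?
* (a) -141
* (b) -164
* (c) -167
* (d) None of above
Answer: d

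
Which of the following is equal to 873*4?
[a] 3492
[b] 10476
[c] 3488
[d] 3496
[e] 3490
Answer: a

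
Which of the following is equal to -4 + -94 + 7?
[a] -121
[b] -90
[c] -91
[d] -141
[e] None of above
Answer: c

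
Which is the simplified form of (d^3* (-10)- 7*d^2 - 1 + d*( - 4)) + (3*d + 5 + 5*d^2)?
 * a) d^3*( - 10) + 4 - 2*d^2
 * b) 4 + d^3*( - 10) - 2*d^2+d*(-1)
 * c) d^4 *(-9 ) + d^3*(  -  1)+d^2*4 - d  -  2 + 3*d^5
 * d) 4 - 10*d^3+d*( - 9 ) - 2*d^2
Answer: b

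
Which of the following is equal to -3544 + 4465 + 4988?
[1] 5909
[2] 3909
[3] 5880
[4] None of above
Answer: 1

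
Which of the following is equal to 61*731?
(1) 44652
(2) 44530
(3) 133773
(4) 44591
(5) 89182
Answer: 4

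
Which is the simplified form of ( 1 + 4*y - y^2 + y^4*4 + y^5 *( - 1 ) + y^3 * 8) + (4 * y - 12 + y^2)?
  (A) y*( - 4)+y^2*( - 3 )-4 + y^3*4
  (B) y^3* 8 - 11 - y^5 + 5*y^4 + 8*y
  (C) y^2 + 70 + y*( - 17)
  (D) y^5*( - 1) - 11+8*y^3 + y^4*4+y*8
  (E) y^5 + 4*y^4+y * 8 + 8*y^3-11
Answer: D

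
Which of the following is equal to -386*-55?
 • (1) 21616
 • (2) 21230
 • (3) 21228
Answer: 2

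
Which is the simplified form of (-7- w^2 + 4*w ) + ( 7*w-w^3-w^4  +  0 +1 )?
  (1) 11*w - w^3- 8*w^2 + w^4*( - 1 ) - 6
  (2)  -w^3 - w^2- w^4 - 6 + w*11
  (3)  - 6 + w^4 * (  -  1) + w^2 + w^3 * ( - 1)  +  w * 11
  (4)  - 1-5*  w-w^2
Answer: 2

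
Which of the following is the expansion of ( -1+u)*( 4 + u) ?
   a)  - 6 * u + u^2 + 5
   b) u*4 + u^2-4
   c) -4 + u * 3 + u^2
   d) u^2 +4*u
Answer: c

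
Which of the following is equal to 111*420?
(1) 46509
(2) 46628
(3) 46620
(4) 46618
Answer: 3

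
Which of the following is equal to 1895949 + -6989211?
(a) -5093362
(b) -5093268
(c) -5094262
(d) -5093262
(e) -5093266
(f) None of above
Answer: d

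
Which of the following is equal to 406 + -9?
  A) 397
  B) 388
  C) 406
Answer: A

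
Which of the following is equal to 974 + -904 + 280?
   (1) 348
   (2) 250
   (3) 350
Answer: 3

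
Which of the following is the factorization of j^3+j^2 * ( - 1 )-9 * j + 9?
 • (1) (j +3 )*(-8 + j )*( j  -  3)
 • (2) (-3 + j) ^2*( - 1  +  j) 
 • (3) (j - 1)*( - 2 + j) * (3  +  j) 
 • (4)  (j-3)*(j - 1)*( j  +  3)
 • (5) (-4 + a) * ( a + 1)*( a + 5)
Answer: 4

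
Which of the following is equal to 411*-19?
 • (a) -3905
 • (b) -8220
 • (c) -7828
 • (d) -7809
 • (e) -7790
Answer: d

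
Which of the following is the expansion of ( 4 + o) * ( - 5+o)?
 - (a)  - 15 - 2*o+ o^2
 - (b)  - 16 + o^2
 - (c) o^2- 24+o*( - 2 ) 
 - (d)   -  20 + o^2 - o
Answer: d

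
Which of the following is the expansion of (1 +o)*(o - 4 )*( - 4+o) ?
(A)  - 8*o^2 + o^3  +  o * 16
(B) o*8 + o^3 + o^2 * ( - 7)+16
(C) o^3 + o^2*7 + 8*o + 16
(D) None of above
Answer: B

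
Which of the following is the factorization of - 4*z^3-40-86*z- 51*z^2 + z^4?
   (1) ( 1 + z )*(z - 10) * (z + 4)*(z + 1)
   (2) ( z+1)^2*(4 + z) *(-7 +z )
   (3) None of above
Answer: 1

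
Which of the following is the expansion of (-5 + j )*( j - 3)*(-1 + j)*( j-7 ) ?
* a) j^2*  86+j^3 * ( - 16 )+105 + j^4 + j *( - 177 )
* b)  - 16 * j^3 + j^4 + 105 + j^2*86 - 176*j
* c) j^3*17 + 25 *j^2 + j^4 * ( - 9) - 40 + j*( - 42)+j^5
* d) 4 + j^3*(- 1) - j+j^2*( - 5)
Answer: b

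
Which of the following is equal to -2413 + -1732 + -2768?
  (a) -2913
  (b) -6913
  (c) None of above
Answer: b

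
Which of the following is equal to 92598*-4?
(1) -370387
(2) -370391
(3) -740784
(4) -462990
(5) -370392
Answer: 5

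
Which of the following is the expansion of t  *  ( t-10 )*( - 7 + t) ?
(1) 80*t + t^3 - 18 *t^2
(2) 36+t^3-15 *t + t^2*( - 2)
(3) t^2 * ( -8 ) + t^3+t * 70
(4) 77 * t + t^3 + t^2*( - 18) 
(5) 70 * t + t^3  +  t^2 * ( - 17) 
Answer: 5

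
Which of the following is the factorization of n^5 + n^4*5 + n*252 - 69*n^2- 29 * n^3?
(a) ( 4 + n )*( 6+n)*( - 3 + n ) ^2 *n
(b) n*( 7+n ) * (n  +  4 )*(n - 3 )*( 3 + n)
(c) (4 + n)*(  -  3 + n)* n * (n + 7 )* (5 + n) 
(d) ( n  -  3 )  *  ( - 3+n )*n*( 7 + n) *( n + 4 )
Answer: d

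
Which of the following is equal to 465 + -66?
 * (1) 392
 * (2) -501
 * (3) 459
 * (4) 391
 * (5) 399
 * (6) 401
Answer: 5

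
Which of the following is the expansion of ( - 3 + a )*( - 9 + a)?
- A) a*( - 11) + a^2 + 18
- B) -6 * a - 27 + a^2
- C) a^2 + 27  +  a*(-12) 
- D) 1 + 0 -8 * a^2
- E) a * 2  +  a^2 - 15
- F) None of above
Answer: C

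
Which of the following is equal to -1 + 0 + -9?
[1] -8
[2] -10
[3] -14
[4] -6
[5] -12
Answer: 2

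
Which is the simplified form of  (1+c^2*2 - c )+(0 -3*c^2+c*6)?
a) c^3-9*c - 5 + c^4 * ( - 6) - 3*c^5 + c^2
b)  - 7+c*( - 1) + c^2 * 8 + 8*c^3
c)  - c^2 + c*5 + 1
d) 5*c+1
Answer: c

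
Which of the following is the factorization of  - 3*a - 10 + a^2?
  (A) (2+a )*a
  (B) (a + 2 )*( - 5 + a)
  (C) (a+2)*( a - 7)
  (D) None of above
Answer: B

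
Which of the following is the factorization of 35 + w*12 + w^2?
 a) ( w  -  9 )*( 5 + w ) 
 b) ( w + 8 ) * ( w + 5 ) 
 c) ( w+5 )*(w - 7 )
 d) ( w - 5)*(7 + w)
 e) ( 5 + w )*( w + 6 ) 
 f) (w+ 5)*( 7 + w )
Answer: f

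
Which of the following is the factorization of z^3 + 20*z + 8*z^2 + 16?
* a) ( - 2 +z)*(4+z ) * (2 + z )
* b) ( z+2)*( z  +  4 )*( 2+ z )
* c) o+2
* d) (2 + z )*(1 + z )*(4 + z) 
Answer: b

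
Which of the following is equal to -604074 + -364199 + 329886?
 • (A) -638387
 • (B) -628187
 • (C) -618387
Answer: A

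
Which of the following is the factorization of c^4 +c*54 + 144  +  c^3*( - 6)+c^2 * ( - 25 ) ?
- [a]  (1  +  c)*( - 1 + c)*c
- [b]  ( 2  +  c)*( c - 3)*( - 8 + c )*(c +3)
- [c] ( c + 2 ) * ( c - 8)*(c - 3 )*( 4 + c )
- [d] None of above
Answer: b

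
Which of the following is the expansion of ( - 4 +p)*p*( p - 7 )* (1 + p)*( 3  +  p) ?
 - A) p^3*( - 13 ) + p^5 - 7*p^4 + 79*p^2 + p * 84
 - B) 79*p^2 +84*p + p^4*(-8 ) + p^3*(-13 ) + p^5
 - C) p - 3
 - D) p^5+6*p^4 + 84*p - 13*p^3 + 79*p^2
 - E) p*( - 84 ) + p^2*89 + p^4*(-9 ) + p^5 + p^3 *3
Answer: A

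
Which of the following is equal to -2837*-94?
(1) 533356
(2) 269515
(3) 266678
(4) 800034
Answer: 3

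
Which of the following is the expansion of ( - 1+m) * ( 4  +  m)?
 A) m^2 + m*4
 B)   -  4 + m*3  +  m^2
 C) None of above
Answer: B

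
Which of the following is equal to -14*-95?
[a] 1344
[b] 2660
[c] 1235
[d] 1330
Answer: d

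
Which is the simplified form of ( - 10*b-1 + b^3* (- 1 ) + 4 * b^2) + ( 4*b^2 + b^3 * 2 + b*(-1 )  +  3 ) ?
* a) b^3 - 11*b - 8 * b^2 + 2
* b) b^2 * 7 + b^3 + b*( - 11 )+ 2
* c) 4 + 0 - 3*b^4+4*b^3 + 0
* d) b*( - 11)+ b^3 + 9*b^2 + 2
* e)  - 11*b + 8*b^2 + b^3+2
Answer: e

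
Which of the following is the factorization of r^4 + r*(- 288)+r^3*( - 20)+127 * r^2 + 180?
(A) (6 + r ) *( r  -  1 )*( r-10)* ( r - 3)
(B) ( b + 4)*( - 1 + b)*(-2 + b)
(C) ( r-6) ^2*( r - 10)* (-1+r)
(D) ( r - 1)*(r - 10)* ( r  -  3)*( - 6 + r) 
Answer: D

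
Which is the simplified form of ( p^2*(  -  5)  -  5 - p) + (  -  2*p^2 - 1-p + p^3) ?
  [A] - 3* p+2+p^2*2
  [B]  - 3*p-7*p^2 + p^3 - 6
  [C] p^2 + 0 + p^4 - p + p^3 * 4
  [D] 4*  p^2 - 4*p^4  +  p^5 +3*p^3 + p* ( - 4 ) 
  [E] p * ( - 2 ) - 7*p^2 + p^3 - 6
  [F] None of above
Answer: E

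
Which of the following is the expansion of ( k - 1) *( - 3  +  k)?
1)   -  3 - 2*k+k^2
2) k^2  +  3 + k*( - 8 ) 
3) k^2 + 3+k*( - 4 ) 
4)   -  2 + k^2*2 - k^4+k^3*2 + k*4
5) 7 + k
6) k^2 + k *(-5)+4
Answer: 3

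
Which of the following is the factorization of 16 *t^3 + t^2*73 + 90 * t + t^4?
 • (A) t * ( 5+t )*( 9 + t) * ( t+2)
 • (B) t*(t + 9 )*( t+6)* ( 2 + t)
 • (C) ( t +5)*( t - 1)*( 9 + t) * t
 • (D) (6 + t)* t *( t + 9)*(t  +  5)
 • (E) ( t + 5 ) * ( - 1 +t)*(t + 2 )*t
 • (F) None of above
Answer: A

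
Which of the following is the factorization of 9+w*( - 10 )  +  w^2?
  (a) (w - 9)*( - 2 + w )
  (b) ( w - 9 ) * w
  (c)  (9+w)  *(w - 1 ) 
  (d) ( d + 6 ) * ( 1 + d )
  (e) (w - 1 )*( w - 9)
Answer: e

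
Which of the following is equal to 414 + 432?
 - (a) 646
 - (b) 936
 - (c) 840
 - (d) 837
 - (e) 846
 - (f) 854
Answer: e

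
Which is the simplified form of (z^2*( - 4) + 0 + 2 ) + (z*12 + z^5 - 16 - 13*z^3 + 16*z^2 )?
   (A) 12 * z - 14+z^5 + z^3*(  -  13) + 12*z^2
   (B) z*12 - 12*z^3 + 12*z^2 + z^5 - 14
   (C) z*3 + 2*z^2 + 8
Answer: A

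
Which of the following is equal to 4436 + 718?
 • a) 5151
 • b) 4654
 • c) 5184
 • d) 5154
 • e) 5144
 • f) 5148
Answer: d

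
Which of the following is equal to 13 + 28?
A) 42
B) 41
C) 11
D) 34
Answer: B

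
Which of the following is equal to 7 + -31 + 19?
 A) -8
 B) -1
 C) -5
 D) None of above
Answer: C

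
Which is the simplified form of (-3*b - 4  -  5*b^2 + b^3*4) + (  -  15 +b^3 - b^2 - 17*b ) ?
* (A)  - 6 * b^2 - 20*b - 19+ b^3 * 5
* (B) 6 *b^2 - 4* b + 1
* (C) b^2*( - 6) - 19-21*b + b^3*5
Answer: A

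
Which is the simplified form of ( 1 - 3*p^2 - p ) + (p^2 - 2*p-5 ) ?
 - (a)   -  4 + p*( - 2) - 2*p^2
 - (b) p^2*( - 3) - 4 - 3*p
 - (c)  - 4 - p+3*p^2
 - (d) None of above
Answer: d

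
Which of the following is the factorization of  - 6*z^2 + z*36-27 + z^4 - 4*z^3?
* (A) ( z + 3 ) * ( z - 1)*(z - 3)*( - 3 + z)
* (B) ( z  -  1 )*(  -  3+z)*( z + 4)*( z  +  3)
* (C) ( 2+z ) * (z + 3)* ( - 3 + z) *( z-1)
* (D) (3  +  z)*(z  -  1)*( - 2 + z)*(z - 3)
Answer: A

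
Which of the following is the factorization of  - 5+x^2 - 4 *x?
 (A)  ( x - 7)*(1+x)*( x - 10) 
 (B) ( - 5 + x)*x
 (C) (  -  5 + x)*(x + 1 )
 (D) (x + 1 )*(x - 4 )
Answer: C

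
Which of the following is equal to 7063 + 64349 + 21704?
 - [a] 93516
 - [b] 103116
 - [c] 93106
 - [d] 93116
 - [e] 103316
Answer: d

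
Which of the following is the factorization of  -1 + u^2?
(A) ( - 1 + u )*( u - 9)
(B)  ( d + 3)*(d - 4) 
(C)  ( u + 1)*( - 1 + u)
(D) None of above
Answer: C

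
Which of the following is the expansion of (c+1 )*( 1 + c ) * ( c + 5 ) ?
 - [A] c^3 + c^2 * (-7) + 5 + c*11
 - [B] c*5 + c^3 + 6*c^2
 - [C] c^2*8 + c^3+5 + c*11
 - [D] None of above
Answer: D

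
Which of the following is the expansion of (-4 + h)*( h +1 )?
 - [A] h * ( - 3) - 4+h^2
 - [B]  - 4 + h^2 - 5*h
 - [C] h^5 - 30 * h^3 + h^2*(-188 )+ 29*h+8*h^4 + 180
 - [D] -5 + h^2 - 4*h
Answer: A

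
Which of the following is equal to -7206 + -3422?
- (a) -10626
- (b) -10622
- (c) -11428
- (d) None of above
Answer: d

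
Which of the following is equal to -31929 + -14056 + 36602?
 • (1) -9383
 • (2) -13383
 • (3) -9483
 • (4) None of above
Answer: 1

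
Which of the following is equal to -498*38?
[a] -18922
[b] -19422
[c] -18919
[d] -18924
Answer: d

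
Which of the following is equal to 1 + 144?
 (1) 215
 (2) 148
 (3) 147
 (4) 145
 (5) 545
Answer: 4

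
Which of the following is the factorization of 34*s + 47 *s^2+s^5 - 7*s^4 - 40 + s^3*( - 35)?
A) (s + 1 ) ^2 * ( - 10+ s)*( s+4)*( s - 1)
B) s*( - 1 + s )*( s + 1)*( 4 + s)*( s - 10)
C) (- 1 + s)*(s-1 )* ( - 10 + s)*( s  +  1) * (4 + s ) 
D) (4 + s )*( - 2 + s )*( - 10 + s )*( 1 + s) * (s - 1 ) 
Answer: C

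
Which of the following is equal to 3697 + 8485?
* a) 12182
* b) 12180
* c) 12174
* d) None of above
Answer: a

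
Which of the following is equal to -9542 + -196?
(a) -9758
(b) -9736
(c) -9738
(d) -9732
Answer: c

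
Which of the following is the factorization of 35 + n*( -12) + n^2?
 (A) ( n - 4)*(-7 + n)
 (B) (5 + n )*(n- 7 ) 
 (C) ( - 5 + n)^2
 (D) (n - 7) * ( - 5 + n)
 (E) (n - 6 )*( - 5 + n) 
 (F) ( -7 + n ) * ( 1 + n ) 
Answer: D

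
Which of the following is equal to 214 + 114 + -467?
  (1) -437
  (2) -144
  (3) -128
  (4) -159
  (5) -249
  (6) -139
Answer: 6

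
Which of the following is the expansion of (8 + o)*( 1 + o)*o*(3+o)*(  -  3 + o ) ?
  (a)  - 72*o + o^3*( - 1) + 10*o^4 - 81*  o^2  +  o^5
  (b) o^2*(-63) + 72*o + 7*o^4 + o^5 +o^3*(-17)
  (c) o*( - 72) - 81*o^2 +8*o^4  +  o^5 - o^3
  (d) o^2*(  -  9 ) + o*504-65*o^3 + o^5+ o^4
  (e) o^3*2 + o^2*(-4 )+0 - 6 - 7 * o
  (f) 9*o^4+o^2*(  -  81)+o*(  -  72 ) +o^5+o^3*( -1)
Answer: f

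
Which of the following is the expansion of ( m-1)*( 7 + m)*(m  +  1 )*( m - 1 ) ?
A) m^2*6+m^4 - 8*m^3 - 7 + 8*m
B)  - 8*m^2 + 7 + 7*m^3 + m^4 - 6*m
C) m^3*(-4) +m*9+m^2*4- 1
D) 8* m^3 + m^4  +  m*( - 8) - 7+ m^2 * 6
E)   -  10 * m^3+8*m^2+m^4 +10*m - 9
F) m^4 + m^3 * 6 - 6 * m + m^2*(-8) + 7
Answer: F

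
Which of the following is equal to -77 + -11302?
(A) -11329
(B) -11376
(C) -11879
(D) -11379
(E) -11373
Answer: D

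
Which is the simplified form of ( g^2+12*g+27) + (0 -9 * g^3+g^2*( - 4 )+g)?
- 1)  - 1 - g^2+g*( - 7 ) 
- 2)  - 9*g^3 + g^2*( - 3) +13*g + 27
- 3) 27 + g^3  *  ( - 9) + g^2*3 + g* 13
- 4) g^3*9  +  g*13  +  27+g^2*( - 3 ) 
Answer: 2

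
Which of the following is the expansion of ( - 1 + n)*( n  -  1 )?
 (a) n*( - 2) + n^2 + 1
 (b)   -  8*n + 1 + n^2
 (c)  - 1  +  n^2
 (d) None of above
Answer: a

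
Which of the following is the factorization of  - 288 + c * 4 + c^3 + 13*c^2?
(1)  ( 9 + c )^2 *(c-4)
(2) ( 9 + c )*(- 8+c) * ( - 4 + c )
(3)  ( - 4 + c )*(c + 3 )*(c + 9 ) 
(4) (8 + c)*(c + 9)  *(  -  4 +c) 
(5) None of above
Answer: 4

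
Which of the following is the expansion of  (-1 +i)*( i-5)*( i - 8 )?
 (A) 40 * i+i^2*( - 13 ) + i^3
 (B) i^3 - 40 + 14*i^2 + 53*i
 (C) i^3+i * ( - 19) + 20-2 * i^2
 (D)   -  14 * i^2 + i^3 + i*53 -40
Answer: D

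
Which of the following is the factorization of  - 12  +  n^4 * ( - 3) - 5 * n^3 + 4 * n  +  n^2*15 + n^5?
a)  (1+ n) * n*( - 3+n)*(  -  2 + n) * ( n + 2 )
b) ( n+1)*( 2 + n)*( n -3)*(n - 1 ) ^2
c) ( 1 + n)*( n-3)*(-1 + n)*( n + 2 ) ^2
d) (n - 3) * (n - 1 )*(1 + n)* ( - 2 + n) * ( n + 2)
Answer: d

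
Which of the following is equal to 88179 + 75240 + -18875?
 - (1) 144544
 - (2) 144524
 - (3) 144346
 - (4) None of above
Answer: 1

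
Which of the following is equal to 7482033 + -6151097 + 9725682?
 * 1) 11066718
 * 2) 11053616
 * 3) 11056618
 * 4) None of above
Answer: 3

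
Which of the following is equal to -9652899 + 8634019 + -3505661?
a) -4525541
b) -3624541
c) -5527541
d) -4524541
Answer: d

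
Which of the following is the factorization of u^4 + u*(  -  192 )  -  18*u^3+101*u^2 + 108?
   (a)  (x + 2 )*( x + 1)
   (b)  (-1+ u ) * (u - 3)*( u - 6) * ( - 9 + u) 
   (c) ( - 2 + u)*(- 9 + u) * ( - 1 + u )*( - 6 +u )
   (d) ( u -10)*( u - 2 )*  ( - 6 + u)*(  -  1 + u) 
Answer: c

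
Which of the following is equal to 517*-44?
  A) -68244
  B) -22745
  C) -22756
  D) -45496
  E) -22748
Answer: E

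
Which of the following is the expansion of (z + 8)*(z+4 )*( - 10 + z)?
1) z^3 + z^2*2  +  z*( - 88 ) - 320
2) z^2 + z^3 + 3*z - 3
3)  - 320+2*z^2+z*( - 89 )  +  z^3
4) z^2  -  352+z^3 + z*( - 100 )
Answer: 1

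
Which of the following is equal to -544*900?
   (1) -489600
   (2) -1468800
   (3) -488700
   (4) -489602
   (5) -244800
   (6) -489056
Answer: 1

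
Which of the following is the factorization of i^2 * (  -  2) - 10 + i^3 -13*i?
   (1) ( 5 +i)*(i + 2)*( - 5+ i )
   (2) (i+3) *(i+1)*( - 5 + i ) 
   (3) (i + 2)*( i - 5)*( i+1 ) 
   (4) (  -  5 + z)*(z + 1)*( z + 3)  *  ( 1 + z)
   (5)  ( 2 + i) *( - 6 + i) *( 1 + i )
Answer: 3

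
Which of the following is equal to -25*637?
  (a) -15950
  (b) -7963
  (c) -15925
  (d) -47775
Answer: c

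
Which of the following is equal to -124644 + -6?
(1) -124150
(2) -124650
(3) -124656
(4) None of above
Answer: 2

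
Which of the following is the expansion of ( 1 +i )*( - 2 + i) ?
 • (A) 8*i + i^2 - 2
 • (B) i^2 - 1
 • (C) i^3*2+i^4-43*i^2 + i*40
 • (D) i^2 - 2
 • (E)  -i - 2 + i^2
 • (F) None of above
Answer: E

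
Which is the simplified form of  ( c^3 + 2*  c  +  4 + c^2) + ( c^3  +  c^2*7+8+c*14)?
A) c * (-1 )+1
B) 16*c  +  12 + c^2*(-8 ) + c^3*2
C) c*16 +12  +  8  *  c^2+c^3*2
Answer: C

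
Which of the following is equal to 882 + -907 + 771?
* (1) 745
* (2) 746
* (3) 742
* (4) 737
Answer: 2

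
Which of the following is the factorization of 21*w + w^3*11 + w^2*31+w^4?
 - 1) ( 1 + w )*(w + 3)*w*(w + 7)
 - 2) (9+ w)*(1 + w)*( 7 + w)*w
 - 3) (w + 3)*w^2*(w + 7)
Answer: 1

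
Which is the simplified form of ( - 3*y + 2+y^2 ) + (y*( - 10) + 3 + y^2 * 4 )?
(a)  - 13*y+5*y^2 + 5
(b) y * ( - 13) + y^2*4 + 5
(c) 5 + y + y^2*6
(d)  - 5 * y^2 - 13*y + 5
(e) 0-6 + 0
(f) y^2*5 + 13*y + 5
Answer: a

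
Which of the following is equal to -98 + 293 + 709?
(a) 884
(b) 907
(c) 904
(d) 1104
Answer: c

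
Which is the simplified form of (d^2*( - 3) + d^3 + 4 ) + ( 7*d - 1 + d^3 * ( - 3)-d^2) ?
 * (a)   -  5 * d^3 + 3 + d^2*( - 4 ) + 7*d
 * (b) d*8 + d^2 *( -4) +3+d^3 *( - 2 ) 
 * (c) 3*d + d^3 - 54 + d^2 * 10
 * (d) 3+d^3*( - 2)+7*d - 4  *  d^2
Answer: d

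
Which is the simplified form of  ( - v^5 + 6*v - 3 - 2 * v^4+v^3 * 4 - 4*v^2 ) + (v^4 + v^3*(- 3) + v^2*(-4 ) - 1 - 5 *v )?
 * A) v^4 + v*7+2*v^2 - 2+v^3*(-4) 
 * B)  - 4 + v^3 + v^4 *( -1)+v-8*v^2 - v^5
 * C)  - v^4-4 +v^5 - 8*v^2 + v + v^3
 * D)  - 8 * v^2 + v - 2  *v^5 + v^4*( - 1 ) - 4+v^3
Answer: B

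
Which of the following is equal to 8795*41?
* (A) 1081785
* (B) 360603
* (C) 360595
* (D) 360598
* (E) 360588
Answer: C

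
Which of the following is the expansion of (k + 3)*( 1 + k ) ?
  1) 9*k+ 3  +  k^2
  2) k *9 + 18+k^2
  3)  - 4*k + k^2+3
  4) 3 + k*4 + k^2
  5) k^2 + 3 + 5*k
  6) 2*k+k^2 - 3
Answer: 4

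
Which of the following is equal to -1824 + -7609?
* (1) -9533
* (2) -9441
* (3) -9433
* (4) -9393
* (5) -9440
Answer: 3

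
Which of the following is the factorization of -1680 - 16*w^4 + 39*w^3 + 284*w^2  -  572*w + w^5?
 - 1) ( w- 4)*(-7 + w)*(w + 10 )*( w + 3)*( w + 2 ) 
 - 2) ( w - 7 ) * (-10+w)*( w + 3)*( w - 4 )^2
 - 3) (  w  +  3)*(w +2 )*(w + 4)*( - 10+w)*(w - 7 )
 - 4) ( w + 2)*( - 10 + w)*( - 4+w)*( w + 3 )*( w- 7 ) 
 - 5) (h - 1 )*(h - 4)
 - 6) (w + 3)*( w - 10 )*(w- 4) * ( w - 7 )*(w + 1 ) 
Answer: 4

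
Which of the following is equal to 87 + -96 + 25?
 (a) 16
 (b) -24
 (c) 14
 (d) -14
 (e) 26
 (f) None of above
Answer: a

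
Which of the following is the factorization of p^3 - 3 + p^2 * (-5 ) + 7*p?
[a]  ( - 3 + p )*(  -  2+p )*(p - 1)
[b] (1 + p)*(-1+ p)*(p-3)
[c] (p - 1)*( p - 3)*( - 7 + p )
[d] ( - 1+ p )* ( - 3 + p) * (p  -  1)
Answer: d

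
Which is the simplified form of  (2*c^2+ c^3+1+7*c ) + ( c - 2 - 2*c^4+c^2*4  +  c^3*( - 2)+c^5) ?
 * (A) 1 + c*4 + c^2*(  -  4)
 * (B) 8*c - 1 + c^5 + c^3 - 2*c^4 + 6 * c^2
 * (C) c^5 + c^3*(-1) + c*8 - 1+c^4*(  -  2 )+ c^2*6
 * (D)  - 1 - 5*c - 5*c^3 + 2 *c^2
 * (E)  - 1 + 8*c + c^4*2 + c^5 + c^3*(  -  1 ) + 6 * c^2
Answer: C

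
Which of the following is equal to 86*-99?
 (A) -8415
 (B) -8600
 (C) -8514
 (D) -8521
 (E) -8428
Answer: C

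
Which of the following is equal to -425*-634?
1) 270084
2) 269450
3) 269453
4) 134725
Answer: 2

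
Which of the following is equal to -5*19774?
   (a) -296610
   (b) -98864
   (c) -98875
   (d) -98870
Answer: d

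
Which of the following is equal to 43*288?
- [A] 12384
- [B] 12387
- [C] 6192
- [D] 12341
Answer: A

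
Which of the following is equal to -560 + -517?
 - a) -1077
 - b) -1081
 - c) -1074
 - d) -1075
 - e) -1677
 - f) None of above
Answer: a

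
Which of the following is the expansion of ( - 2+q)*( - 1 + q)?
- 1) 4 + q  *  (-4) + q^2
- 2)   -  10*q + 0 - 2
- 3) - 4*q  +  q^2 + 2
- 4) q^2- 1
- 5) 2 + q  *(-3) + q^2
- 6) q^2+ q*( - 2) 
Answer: 5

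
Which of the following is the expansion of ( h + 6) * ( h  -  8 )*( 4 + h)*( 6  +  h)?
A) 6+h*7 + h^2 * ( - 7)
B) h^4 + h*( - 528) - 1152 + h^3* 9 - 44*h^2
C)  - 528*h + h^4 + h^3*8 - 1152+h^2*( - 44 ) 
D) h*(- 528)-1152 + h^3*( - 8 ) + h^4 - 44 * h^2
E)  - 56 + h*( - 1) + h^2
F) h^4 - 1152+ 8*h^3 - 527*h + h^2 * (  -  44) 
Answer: C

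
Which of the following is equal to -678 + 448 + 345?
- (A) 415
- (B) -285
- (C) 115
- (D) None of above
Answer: C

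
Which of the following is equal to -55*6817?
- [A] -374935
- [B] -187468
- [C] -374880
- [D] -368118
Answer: A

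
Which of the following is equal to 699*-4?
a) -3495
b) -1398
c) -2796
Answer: c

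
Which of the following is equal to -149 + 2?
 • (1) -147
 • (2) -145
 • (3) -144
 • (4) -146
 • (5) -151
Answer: 1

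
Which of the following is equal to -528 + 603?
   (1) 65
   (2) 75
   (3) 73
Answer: 2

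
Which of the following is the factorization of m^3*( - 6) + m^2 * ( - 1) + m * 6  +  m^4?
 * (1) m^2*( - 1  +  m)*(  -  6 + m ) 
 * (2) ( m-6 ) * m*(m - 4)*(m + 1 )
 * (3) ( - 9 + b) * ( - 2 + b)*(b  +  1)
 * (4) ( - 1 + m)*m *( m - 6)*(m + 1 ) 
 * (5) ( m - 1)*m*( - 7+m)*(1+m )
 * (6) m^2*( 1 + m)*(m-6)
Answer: 4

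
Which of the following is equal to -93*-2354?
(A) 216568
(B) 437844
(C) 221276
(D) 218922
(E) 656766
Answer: D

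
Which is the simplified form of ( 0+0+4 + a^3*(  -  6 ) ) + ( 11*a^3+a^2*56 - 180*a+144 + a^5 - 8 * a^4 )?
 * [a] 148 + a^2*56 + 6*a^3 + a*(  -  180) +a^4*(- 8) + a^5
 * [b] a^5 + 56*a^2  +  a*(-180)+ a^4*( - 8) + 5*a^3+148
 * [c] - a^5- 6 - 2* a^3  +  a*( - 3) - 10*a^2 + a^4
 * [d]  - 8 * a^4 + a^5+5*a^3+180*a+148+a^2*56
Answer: b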